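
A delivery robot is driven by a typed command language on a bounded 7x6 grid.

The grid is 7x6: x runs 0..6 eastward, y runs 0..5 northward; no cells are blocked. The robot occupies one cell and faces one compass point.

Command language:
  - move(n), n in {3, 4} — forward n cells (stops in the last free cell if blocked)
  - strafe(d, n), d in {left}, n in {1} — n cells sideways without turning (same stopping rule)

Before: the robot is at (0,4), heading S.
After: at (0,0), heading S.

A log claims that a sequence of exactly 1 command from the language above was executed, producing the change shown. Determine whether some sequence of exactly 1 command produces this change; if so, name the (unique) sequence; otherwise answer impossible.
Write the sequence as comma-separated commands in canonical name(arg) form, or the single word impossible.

key: still facing S — the one step turns nothing
begin: at (0,4), heading S
step 1 (move(4)): at (0,0), heading S
no rival 1-sequence matches.

move(4)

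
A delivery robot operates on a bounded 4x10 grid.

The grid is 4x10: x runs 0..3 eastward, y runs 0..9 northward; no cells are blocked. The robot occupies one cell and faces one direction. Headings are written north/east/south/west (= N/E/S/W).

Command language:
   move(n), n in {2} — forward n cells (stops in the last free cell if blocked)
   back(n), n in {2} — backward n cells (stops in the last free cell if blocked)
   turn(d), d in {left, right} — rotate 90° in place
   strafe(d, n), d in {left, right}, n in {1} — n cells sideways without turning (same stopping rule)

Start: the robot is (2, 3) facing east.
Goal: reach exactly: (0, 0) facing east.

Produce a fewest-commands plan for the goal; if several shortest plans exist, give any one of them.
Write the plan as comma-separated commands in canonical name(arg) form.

t0: (2, 3) facing east
1. strafe(right, 1) → (2, 2) facing east
2. strafe(right, 1) → (2, 1) facing east
3. strafe(right, 1) → (2, 0) facing east
4. back(2) → (0, 0) facing east
shorter routes all fall short; 4 is best.

strafe(right, 1), strafe(right, 1), strafe(right, 1), back(2)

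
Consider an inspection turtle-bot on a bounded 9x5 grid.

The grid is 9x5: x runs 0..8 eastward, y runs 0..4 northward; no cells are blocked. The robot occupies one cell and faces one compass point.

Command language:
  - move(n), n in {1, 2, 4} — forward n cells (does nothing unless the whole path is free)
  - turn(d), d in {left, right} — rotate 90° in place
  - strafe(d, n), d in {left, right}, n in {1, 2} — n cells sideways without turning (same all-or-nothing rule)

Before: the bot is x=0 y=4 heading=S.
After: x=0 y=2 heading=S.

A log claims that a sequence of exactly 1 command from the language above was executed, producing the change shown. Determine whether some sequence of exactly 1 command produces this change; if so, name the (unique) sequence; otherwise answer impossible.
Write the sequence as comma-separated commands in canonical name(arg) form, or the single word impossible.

key: still facing S — the one step turns nothing
t0: x=0 y=4 heading=S
1. move(2) → x=0 y=2 heading=S
all 9 alternatives checked — unique.

move(2)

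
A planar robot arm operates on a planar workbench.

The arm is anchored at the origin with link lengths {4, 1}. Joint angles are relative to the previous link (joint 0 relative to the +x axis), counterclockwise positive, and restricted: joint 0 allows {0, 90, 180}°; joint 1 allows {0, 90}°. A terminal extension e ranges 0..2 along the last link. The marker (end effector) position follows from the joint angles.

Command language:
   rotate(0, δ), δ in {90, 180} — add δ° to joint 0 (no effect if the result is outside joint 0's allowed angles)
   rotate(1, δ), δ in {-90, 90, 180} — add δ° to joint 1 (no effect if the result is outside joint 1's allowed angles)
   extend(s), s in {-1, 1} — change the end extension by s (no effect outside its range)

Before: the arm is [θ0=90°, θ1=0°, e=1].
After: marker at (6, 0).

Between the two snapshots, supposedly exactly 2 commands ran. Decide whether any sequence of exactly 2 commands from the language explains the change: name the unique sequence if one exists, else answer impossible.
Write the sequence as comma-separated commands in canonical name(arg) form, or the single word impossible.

key: running rotate(0, 180) before rotate(0, 90) would end elsewhere — order is forced
initial: [θ0=90°, θ1=0°, e=1]
1. rotate(0, 90) → [θ0=180°, θ1=0°, e=1]
2. rotate(0, 180) → [θ0=0°, θ1=0°, e=1]
all 49 alternatives checked — unique.

rotate(0, 90), rotate(0, 180)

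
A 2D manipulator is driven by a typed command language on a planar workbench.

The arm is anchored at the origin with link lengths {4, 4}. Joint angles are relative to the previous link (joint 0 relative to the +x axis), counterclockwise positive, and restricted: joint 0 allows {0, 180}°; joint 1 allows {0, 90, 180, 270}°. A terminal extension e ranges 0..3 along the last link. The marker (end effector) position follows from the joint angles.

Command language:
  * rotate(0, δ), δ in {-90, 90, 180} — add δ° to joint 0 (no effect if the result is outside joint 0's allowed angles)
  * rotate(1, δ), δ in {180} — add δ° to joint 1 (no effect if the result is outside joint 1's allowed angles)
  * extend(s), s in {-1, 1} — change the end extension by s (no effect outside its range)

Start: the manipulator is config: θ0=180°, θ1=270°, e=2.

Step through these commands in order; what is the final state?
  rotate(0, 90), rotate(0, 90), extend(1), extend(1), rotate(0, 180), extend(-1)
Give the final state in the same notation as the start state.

begin: config: θ0=180°, θ1=270°, e=2
step 1 (rotate(0, 90)): config: θ0=180°, θ1=270°, e=2
step 2 (rotate(0, 90)): config: θ0=180°, θ1=270°, e=2
step 3 (extend(1)): config: θ0=180°, θ1=270°, e=3
step 4 (extend(1)): config: θ0=180°, θ1=270°, e=3
step 5 (rotate(0, 180)): config: θ0=0°, θ1=270°, e=3
step 6 (extend(-1)): config: θ0=0°, θ1=270°, e=2

config: θ0=0°, θ1=270°, e=2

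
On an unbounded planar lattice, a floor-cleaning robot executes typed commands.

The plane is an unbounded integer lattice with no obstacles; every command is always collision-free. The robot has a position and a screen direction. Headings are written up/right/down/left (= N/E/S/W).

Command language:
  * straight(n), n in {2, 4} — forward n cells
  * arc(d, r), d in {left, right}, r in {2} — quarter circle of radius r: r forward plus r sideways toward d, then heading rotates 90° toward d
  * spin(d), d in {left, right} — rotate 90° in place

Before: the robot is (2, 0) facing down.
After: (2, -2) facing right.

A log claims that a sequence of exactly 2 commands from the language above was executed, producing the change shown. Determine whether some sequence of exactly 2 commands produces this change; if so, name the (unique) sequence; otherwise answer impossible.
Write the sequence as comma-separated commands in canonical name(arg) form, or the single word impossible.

key: running spin(left) before straight(2) would end elsewhere — order is forced
t0: (2, 0) facing down
step 1 (straight(2)): (2, -2) facing down
step 2 (spin(left)): (2, -2) facing right
uniquely the one of 36 2-step routes that fits.

straight(2), spin(left)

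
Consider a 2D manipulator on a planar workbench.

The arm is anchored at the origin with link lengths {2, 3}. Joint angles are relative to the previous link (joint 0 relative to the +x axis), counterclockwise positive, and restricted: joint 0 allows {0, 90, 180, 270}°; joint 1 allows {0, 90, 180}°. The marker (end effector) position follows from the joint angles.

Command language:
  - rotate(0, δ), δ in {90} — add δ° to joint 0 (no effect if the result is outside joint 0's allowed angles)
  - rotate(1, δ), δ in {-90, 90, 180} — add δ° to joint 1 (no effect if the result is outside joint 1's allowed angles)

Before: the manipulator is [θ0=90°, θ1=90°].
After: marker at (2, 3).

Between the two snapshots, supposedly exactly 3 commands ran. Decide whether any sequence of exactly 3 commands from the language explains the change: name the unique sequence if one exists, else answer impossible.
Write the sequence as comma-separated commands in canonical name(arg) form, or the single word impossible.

rotate(0, 90), rotate(0, 90), rotate(0, 90)

from: [θ0=90°, θ1=90°]
1. rotate(0, 90) → [θ0=180°, θ1=90°]
2. rotate(0, 90) → [θ0=270°, θ1=90°]
3. rotate(0, 90) → [θ0=0°, θ1=90°]
no rival 3-sequence matches.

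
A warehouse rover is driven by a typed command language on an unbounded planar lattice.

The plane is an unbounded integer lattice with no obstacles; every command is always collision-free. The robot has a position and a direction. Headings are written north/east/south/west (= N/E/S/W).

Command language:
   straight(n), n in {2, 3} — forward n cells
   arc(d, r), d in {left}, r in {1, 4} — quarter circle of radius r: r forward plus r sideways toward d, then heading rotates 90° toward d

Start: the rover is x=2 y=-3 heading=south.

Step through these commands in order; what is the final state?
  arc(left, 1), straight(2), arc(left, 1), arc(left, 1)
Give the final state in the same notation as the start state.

x=5 y=-2 heading=west

from: x=2 y=-3 heading=south
1. arc(left, 1) → x=3 y=-4 heading=east
2. straight(2) → x=5 y=-4 heading=east
3. arc(left, 1) → x=6 y=-3 heading=north
4. arc(left, 1) → x=5 y=-2 heading=west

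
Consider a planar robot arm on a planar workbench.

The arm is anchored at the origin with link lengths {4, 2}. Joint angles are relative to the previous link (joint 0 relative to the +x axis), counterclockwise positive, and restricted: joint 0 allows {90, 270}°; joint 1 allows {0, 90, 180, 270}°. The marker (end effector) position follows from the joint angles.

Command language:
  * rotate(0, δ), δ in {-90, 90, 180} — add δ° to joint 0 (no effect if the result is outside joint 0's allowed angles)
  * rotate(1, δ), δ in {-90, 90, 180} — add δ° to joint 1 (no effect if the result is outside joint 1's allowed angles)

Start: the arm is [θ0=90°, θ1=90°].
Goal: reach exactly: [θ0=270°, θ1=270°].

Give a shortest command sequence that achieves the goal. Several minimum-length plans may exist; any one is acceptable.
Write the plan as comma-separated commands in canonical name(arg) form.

rotate(0, 180), rotate(1, 180)

start: [θ0=90°, θ1=90°]
[1] after rotate(0, 180): [θ0=270°, θ1=90°]
[2] after rotate(1, 180): [θ0=270°, θ1=270°]
shorter routes all fall short; 2 is best.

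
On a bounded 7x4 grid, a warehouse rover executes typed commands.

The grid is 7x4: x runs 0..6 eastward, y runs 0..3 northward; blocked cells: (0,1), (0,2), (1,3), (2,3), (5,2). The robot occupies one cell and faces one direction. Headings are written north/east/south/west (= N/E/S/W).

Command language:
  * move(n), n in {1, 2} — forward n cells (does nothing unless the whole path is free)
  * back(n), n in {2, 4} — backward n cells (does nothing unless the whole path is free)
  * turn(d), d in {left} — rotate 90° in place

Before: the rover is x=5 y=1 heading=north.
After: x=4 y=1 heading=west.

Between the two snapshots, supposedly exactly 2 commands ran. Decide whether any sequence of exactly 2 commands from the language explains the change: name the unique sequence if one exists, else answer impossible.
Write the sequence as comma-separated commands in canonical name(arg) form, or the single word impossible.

key: cell and facing (now W) both changed — the 2 commands mix motion and turning
begin: x=5 y=1 heading=north
step 1 (turn(left)): x=5 y=1 heading=west
step 2 (move(1)): x=4 y=1 heading=west
uniquely the one of 25 2-step routes that fits.

turn(left), move(1)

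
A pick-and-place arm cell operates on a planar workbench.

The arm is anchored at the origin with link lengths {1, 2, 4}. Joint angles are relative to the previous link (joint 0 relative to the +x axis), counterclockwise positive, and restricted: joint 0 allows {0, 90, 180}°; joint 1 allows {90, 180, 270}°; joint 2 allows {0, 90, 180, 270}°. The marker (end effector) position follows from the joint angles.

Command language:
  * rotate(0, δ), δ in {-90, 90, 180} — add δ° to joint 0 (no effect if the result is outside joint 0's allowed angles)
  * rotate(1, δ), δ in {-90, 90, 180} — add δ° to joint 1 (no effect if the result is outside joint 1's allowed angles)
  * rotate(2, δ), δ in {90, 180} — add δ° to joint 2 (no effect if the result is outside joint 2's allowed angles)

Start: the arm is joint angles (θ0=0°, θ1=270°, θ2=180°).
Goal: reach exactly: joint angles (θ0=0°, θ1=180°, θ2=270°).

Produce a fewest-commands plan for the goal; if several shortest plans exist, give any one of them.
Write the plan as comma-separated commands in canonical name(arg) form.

rotate(1, -90), rotate(2, 90)

start: joint angles (θ0=0°, θ1=270°, θ2=180°)
step 1 (rotate(1, -90)): joint angles (θ0=0°, θ1=180°, θ2=180°)
step 2 (rotate(2, 90)): joint angles (θ0=0°, θ1=180°, θ2=270°)
no 1-step plan works, so 2 is optimal.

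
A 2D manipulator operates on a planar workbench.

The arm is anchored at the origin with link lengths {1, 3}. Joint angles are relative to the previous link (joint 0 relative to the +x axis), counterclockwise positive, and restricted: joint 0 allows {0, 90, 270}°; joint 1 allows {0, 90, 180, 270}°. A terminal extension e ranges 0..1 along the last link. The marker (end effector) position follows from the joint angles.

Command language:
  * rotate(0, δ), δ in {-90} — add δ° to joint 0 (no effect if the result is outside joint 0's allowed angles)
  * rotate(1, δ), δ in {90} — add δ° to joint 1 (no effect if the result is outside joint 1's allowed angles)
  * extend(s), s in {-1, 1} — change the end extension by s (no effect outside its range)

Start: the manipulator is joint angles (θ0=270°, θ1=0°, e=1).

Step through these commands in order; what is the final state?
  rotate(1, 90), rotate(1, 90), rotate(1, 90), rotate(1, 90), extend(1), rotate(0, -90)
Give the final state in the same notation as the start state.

joint angles (θ0=270°, θ1=0°, e=1)

from: joint angles (θ0=270°, θ1=0°, e=1)
t=1 rotate(1, 90) ⇒ joint angles (θ0=270°, θ1=90°, e=1)
t=2 rotate(1, 90) ⇒ joint angles (θ0=270°, θ1=180°, e=1)
t=3 rotate(1, 90) ⇒ joint angles (θ0=270°, θ1=270°, e=1)
t=4 rotate(1, 90) ⇒ joint angles (θ0=270°, θ1=0°, e=1)
t=5 extend(1) ⇒ joint angles (θ0=270°, θ1=0°, e=1)
t=6 rotate(0, -90) ⇒ joint angles (θ0=270°, θ1=0°, e=1)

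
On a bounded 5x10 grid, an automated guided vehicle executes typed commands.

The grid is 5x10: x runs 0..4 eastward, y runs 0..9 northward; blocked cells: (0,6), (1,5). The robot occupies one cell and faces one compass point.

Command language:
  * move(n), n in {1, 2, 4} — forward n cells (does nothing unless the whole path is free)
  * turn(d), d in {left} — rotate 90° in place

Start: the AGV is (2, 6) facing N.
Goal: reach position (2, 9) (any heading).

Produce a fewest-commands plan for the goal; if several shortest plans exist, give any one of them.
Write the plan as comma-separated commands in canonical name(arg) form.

t0: (2, 6) facing N
[1] after move(1): (2, 7) facing N
[2] after move(2): (2, 9) facing N
minimal: 2 command(s), checked below 2.

move(1), move(2)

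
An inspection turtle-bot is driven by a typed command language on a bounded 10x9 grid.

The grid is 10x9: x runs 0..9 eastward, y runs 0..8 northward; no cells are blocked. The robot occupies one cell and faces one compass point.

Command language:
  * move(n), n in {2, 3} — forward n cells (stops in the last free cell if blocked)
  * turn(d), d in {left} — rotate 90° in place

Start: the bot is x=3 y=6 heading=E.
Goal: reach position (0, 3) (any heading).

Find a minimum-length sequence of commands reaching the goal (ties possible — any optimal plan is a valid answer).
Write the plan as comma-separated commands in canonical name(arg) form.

turn(left), turn(left), move(3), turn(left), move(3)

begin: x=3 y=6 heading=E
1. turn(left) → x=3 y=6 heading=N
2. turn(left) → x=3 y=6 heading=W
3. move(3) → x=0 y=6 heading=W
4. turn(left) → x=0 y=6 heading=S
5. move(3) → x=0 y=3 heading=S
no 4-step plan works, so 5 is optimal.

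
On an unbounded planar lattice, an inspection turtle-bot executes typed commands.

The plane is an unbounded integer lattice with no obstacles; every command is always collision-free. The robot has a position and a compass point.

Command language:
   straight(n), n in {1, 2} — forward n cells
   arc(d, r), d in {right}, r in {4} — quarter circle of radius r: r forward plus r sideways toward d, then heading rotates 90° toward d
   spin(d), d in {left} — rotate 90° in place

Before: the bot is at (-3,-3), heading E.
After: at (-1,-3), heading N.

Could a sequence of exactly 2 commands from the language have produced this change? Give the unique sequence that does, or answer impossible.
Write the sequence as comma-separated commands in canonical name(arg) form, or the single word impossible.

straight(2), spin(left)

key: position moved to (-1,-3) AND the heading swung to N — translation plus rotation needed
start: at (-3,-3), heading E
step 1 (straight(2)): at (-1,-3), heading E
step 2 (spin(left)): at (-1,-3), heading N
all 16 alternatives checked — unique.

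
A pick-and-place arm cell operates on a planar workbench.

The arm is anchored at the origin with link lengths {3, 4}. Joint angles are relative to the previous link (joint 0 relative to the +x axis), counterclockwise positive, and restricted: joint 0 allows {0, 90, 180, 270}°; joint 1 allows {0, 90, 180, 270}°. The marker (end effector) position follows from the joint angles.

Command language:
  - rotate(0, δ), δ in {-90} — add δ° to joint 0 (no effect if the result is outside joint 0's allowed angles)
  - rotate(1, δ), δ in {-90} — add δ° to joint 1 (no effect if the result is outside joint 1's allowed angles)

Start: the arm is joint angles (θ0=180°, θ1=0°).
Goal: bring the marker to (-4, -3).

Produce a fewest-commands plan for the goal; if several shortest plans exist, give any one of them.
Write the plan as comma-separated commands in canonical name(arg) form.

from: joint angles (θ0=180°, θ1=0°)
t=1 rotate(0, -90) ⇒ joint angles (θ0=90°, θ1=0°)
t=2 rotate(0, -90) ⇒ joint angles (θ0=0°, θ1=0°)
t=3 rotate(0, -90) ⇒ joint angles (θ0=270°, θ1=0°)
t=4 rotate(1, -90) ⇒ joint angles (θ0=270°, θ1=270°)
nothing shorter than 4 reaches the goal.

rotate(0, -90), rotate(0, -90), rotate(0, -90), rotate(1, -90)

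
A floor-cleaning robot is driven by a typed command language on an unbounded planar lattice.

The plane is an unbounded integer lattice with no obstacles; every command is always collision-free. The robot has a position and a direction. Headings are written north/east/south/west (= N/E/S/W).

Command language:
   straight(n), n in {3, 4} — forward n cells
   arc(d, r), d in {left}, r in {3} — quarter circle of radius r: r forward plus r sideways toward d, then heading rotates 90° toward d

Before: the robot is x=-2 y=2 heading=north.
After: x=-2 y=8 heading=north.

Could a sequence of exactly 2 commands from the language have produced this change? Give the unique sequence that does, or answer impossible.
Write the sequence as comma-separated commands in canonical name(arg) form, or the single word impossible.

key: still facing N at the end — nothing in the sequence rotates
begin: x=-2 y=2 heading=north
t=1 straight(3) ⇒ x=-2 y=5 heading=north
t=2 straight(3) ⇒ x=-2 y=8 heading=north
uniquely the one of 9 2-step routes that fits.

straight(3), straight(3)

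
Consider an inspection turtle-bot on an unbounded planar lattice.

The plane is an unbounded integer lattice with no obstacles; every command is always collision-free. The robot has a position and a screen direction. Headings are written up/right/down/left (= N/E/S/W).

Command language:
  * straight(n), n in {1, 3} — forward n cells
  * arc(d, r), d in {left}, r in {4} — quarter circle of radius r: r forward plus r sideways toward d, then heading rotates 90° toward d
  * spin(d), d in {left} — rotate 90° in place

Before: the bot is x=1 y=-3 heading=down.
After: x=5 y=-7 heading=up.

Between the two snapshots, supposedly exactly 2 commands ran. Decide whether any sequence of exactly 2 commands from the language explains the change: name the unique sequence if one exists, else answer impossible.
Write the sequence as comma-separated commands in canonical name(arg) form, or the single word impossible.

key: running spin(left) before arc(left, 4) would end elsewhere — order is forced
initial: x=1 y=-3 heading=down
step 1 (arc(left, 4)): x=5 y=-7 heading=right
step 2 (spin(left)): x=5 y=-7 heading=up
no rival 2-sequence matches.

arc(left, 4), spin(left)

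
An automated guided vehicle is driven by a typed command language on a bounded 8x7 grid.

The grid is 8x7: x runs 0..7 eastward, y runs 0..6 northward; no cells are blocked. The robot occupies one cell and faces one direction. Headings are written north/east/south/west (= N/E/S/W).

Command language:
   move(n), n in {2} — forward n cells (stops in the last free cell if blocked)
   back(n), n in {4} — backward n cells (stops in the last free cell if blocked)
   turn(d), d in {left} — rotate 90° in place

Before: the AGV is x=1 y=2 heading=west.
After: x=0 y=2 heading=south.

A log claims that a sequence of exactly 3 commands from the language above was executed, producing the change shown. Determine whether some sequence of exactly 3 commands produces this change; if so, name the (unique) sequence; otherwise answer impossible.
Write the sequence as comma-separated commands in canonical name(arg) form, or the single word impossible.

key: order matters: swapping move(2) and turn(left) lands elsewhere
begin: x=1 y=2 heading=west
t=1 move(2) ⇒ x=0 y=2 heading=west
t=2 move(2) ⇒ x=0 y=2 heading=west
t=3 turn(left) ⇒ x=0 y=2 heading=south
all 27 alternatives checked — unique.

move(2), move(2), turn(left)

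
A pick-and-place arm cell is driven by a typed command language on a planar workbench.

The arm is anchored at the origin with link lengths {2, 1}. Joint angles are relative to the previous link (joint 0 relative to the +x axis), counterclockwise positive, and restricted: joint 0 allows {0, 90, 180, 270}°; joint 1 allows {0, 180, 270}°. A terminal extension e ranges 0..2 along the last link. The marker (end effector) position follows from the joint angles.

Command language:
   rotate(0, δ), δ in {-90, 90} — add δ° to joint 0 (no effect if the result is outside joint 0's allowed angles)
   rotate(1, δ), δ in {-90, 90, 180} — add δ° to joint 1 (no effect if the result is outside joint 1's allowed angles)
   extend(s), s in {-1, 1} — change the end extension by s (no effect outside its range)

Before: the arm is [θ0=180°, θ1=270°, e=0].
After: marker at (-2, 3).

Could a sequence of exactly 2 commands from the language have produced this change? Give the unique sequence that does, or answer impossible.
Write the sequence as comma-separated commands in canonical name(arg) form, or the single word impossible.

extend(1), extend(1)

start: [θ0=180°, θ1=270°, e=0]
t=1 extend(1) ⇒ [θ0=180°, θ1=270°, e=1]
t=2 extend(1) ⇒ [θ0=180°, θ1=270°, e=2]
no other 2-command option fits: unique.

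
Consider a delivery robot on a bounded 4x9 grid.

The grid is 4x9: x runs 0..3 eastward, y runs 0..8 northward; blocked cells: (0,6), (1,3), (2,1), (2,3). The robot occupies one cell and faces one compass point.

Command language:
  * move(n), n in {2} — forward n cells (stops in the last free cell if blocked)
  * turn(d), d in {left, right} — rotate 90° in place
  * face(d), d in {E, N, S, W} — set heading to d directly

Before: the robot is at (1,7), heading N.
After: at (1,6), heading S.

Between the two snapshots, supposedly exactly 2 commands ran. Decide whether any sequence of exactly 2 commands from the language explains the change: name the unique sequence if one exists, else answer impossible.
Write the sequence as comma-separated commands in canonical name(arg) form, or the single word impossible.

every 2-command combo misses the target.

impossible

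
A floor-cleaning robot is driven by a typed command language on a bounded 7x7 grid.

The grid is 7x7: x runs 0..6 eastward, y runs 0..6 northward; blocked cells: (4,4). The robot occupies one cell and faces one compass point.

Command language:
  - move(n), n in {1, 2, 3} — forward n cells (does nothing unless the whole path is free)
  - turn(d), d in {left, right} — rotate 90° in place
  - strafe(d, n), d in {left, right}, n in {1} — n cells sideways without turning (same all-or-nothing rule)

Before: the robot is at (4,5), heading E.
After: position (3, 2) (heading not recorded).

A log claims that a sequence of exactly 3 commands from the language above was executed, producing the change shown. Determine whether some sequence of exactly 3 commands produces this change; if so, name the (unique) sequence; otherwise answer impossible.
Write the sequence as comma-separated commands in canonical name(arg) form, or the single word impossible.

turn(right), strafe(right, 1), move(3)

key: running move(3) before turn(right) would end elsewhere — order is forced
initial: at (4,5), heading E
step 1 (turn(right)): at (4,5), heading S
step 2 (strafe(right, 1)): at (3,5), heading S
step 3 (move(3)): at (3,2), heading S
no rival 3-sequence matches.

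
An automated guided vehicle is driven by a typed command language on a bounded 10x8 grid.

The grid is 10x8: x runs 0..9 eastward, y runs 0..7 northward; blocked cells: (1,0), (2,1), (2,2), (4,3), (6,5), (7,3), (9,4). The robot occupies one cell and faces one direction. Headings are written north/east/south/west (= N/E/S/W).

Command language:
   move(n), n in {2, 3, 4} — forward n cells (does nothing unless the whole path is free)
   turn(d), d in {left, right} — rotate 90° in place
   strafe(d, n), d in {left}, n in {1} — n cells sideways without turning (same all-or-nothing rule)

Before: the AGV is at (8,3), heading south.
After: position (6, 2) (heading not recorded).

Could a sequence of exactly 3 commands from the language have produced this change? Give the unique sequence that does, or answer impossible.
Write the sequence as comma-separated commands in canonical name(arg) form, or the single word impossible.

key: order matters: swapping turn(right) and move(2) lands elsewhere
start: at (8,3), heading south
step 1 (turn(right)): at (8,3), heading west
step 2 (strafe(left, 1)): at (8,2), heading west
step 3 (move(2)): at (6,2), heading west
all 216 alternatives checked — unique.

turn(right), strafe(left, 1), move(2)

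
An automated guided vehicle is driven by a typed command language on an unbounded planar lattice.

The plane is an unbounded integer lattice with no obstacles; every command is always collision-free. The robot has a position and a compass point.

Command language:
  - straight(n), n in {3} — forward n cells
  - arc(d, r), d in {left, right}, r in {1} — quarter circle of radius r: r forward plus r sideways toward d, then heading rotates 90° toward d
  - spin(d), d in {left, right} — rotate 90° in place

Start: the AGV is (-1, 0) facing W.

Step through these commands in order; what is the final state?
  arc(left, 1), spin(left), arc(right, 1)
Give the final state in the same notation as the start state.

(-1, -2) facing S

begin: (-1, 0) facing W
t=1 arc(left, 1) ⇒ (-2, -1) facing S
t=2 spin(left) ⇒ (-2, -1) facing E
t=3 arc(right, 1) ⇒ (-1, -2) facing S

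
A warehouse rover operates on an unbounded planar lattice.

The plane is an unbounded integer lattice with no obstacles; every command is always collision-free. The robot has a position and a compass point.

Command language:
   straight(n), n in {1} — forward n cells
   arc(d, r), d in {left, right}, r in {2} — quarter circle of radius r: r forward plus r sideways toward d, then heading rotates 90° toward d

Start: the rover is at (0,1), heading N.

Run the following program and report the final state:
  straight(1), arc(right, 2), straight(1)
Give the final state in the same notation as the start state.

start: at (0,1), heading N
1. straight(1) → at (0,2), heading N
2. arc(right, 2) → at (2,4), heading E
3. straight(1) → at (3,4), heading E

at (3,4), heading E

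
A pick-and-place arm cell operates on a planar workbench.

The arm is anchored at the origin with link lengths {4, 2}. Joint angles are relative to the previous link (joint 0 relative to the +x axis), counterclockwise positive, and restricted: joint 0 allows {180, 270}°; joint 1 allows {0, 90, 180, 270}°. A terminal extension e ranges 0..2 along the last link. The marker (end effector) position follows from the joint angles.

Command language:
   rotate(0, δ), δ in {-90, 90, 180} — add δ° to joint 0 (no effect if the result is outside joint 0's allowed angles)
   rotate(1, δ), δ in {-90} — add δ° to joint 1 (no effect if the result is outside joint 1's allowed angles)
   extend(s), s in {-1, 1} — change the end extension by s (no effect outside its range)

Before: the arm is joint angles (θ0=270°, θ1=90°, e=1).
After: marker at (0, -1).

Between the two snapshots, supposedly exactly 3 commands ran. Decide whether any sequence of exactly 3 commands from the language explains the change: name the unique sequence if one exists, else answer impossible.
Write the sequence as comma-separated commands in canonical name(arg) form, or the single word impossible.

rotate(1, -90), rotate(1, -90), rotate(1, -90)

t0: joint angles (θ0=270°, θ1=90°, e=1)
1. rotate(1, -90) → joint angles (θ0=270°, θ1=0°, e=1)
2. rotate(1, -90) → joint angles (θ0=270°, θ1=270°, e=1)
3. rotate(1, -90) → joint angles (θ0=270°, θ1=180°, e=1)
no rival 3-sequence matches.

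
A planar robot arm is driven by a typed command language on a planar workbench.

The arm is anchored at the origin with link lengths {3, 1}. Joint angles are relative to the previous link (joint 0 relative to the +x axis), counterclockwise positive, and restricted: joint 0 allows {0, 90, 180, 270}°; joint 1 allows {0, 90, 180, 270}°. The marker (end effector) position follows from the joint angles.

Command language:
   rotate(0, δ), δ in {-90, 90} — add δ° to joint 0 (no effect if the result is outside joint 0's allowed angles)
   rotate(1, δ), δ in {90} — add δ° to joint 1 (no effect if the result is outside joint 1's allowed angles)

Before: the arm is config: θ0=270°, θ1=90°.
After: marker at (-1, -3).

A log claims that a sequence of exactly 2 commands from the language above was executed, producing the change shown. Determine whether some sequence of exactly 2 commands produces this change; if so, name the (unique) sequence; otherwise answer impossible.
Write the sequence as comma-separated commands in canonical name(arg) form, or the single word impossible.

rotate(1, 90), rotate(1, 90)

initial: config: θ0=270°, θ1=90°
[1] after rotate(1, 90): config: θ0=270°, θ1=180°
[2] after rotate(1, 90): config: θ0=270°, θ1=270°
all 9 alternatives checked — unique.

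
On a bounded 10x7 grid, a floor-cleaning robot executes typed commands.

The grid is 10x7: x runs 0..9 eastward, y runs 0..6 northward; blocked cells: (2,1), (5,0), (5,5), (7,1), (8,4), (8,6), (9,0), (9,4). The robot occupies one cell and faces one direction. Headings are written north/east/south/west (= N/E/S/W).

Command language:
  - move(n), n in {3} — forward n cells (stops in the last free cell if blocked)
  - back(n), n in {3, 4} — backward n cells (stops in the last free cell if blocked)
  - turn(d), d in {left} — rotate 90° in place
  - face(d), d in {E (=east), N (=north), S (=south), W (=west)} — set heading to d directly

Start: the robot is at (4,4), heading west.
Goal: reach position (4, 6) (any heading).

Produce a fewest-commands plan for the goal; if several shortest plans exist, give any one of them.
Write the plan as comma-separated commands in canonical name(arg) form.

t0: at (4,4), heading west
1. turn(left) → at (4,4), heading south
2. back(3) → at (4,6), heading south
minimal: 2 command(s), checked below 2.

turn(left), back(3)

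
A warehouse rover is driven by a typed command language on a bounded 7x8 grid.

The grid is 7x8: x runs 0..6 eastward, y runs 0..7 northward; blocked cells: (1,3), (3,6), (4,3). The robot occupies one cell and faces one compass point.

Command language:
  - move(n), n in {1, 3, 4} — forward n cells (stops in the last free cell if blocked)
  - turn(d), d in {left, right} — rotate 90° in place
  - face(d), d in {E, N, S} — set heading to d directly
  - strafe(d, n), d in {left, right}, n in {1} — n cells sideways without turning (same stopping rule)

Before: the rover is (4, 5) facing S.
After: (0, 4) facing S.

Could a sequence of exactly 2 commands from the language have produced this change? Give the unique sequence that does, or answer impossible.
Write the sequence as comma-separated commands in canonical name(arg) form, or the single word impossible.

impossible

checked all 2-command options: none fits.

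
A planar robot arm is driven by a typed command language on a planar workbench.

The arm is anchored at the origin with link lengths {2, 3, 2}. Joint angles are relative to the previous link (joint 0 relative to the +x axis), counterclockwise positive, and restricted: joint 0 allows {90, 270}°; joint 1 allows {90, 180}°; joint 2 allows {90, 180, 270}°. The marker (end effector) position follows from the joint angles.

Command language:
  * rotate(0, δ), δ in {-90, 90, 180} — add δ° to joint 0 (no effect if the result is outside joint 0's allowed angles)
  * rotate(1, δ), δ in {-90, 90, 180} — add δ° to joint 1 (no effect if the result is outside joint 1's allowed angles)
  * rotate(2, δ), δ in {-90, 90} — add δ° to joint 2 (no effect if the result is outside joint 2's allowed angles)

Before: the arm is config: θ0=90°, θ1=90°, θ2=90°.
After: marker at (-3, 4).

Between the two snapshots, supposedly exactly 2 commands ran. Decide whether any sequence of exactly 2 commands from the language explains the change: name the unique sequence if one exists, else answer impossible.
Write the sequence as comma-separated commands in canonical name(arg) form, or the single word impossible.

rotate(2, 90), rotate(2, 90)

from: config: θ0=90°, θ1=90°, θ2=90°
t=1 rotate(2, 90) ⇒ config: θ0=90°, θ1=90°, θ2=180°
t=2 rotate(2, 90) ⇒ config: θ0=90°, θ1=90°, θ2=270°
no rival 2-sequence matches.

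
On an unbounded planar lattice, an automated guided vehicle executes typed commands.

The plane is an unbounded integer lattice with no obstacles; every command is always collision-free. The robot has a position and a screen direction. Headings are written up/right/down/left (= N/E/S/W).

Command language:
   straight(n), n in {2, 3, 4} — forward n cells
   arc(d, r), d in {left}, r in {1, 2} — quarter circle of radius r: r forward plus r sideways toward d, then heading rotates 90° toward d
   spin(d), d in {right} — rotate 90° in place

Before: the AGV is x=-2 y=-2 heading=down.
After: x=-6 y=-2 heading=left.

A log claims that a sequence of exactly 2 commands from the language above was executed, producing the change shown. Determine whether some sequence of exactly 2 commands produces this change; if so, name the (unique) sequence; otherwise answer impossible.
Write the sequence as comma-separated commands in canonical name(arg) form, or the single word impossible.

key: order matters: swapping spin(right) and straight(4) lands elsewhere
begin: x=-2 y=-2 heading=down
[1] after spin(right): x=-2 y=-2 heading=left
[2] after straight(4): x=-6 y=-2 heading=left
all 36 alternatives checked — unique.

spin(right), straight(4)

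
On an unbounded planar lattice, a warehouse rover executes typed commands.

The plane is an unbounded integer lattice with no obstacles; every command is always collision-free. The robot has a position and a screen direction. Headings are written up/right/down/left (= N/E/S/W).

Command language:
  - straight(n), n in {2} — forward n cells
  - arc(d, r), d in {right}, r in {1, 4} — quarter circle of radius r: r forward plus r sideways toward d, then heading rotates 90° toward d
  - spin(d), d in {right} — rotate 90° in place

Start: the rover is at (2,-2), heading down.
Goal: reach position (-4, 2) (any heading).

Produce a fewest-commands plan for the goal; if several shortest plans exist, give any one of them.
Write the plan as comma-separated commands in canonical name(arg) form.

start: at (2,-2), heading down
1. spin(right) → at (2,-2), heading left
2. straight(2) → at (0,-2), heading left
3. arc(right, 4) → at (-4,2), heading up
no 2-step plan works, so 3 is optimal.

spin(right), straight(2), arc(right, 4)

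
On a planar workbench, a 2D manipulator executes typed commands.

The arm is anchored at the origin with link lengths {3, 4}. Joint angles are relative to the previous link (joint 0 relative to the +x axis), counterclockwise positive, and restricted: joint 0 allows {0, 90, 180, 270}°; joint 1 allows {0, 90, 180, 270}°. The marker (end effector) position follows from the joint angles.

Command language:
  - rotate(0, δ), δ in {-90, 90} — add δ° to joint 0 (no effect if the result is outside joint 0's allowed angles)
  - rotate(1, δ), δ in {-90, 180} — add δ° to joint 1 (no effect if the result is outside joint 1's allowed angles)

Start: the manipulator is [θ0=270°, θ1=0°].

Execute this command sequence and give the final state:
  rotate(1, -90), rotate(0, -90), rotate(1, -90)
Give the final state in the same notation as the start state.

[θ0=180°, θ1=180°]

initial: [θ0=270°, θ1=0°]
step 1 (rotate(1, -90)): [θ0=270°, θ1=270°]
step 2 (rotate(0, -90)): [θ0=180°, θ1=270°]
step 3 (rotate(1, -90)): [θ0=180°, θ1=180°]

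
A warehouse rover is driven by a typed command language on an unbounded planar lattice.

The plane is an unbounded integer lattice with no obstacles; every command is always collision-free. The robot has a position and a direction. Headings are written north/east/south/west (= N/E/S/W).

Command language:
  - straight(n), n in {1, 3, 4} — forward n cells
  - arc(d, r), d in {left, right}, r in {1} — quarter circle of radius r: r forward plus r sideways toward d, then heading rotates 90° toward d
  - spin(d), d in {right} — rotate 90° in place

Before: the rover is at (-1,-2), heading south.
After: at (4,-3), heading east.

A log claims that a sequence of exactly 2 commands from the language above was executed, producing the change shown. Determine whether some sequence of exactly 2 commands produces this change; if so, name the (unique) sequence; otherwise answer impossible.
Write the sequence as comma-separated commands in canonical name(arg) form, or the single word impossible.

arc(left, 1), straight(4)

key: cell and facing (now E) both changed — the 2 commands mix motion and turning
initial: at (-1,-2), heading south
t=1 arc(left, 1) ⇒ at (0,-3), heading east
t=2 straight(4) ⇒ at (4,-3), heading east
no other 2-command option fits: unique.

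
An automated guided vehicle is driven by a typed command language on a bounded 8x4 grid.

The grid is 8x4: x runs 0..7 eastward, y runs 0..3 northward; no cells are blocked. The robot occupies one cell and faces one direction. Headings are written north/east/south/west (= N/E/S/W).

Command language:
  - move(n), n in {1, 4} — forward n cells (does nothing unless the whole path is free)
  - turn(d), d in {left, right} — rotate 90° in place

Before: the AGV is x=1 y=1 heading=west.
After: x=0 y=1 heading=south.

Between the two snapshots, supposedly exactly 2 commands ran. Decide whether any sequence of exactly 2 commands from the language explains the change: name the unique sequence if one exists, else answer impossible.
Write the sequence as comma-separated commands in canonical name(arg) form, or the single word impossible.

move(1), turn(left)

key: cell and facing (now S) both changed — the 2 commands mix motion and turning
from: x=1 y=1 heading=west
1. move(1) → x=0 y=1 heading=west
2. turn(left) → x=0 y=1 heading=south
no rival 2-sequence matches.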